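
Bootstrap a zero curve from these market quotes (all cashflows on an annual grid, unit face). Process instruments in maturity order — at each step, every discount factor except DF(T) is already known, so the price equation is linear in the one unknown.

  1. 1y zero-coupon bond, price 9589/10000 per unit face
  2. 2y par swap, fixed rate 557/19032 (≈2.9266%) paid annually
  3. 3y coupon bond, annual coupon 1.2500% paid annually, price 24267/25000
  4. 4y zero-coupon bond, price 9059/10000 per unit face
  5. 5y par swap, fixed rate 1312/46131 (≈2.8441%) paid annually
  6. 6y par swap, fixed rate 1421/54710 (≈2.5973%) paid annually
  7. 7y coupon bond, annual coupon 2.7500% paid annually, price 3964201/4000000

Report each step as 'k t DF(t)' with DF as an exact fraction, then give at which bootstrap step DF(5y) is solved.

step 1 [1y] zero: DF = P = 9589/10000 ≈ 0.958900
step 2 [2y] swap r/1=557/19032: DF=(1 − 557/19032·(0.958900))/(1+557/19032) = 9443/10000 ≈ 0.944300
step 3 [3y] bond c/1=1/80: DF=(24267/25000 − 1/80·(0.958900+0.944300))/(1+1/80) = 1169/1250 ≈ 0.935200
step 4 [4y] zero: DF = P = 9059/10000 ≈ 0.905900
step 5 [5y] swap r/1=1312/46131: DF=(1 − 1312/46131·(0.958900+0.944300+0.935200+0.905900))/(1+1312/46131) = 543/625 ≈ 0.868800
step 6 [6y] swap r/1=1421/54710: DF=(1 − 1421/54710·(0.958900+0.944300+0.935200+0.905900+0.868800))/(1+1421/54710) = 8579/10000 ≈ 0.857900
step 7 [7y] bond c/1=11/400: DF=(3964201/4000000 − 11/400·(0.958900+0.944300+0.935200+0.905900+0.868800+0.857900))/(1+11/400) = 8181/10000 ≈ 0.818100

1 1 9589/10000
2 2 9443/10000
3 3 1169/1250
4 4 9059/10000
5 5 543/625
6 6 8579/10000
7 7 8181/10000
DF(5y) is solved at step 5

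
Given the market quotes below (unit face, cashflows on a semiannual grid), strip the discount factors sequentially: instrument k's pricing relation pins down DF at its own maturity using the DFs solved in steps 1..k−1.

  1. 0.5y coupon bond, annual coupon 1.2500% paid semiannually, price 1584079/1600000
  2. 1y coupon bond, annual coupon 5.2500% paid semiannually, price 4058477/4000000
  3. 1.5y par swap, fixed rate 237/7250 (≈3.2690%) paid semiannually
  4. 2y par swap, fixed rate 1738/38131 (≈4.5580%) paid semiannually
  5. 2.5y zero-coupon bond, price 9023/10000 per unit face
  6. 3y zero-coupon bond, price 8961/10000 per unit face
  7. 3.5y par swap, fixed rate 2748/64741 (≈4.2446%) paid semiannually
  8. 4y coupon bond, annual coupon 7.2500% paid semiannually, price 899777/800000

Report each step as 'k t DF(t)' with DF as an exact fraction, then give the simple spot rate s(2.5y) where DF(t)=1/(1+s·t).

step 1 [0.5y] bond c/2=1/160: DF=(1584079/1600000 − 1/160·(0))/(1+1/160) = 9839/10000 ≈ 0.983900
step 2 [1y] bond c/2=21/800: DF=(4058477/4000000 − 21/800·(0.983900))/(1+21/800) = 1927/2000 ≈ 0.963500
step 3 [1.5y] swap r/2=237/14500: DF=(1 − 237/14500·(0.983900+0.963500))/(1+237/14500) = 4763/5000 ≈ 0.952600
step 4 [2y] swap r/2=869/38131: DF=(1 − 869/38131·(0.983900+0.963500+0.952600))/(1+869/38131) = 9131/10000 ≈ 0.913100
step 5 [2.5y] zero: DF = P = 9023/10000 ≈ 0.902300
step 6 [3y] zero: DF = P = 8961/10000 ≈ 0.896100
step 7 [3.5y] swap r/2=1374/64741: DF=(1 − 1374/64741·(0.983900+0.963500+0.952600+0.913100+0.902300+0.896100))/(1+1374/64741) = 4313/5000 ≈ 0.862600
step 8 [4y] bond c/2=29/800: DF=(899777/800000 − 29/800·(0.983900+0.963500+0.952600+0.913100+0.902300+0.896100+0.862600))/(1+29/800) = 8589/10000 ≈ 0.858900

1 1/2 9839/10000
2 1 1927/2000
3 3/2 4763/5000
4 2 9131/10000
5 5/2 9023/10000
6 3 8961/10000
7 7/2 4313/5000
8 4 8589/10000
s(2.5y) = (1/(9023/10000) − 1)/(5/2) = 1954/45115 ≈ 4.3312%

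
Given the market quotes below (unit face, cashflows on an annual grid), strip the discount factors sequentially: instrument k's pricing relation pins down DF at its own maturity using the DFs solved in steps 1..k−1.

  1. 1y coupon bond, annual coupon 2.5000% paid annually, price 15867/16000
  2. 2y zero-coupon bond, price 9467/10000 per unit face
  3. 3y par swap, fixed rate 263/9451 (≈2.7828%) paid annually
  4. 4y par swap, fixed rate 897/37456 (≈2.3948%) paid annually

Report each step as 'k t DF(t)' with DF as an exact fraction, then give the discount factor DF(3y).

step 1 [1y] bond c/1=1/40: DF=(15867/16000 − 1/40·(0))/(1+1/40) = 387/400 ≈ 0.967500
step 2 [2y] zero: DF = P = 9467/10000 ≈ 0.946700
step 3 [3y] swap r/1=263/9451: DF=(1 − 263/9451·(0.967500+0.946700))/(1+263/9451) = 9211/10000 ≈ 0.921100
step 4 [4y] swap r/1=897/37456: DF=(1 − 897/37456·(0.967500+0.946700+0.921100))/(1+897/37456) = 9103/10000 ≈ 0.910300

1 1 387/400
2 2 9467/10000
3 3 9211/10000
4 4 9103/10000
DF(3y) = 9211/10000 ≈ 0.921100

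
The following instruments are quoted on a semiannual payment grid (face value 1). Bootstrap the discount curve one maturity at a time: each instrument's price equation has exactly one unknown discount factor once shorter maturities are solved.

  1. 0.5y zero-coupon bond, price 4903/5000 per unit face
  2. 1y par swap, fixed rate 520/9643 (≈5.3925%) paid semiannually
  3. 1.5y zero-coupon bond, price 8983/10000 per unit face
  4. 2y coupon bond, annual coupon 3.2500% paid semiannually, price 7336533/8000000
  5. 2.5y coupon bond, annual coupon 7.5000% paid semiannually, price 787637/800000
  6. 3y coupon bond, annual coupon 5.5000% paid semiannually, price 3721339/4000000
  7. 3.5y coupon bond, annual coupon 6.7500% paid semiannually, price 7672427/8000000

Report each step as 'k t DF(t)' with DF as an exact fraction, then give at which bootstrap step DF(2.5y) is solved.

step 1 [0.5y] zero: DF = P = 4903/5000 ≈ 0.980600
step 2 [1y] swap r/2=260/9643: DF=(1 − 260/9643·(0.980600))/(1+260/9643) = 237/250 ≈ 0.948000
step 3 [1.5y] zero: DF = P = 8983/10000 ≈ 0.898300
step 4 [2y] bond c/2=13/800: DF=(7336533/8000000 − 13/800·(0.980600+0.948000+0.898300))/(1+13/800) = 2143/2500 ≈ 0.857200
step 5 [2.5y] bond c/2=3/80: DF=(787637/800000 − 3/80·(0.980600+0.948000+0.898300+0.857200))/(1+3/80) = 4079/5000 ≈ 0.815800
step 6 [3y] bond c/2=11/400: DF=(3721339/4000000 − 11/400·(0.980600+0.948000+0.898300+0.857200+0.815800))/(1+11/400) = 157/200 ≈ 0.785000
step 7 [3.5y] bond c/2=27/800: DF=(7672427/8000000 − 27/800·(0.980600+0.948000+0.898300+0.857200+0.815800+0.785000))/(1+27/800) = 472/625 ≈ 0.755200

1 1/2 4903/5000
2 1 237/250
3 3/2 8983/10000
4 2 2143/2500
5 5/2 4079/5000
6 3 157/200
7 7/2 472/625
DF(2.5y) is solved at step 5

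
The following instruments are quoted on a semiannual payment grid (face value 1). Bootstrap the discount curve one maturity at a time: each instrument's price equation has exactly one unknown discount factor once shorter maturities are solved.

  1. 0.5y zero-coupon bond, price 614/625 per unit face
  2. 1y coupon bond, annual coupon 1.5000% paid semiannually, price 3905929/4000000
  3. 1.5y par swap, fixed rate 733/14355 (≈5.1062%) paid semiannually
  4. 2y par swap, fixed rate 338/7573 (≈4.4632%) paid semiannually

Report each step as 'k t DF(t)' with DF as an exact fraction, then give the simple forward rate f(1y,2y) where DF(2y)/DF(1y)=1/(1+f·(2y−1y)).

step 1 [0.5y] zero: DF = P = 614/625 ≈ 0.982400
step 2 [1y] bond c/2=3/400: DF=(3905929/4000000 − 3/400·(0.982400))/(1+3/400) = 9619/10000 ≈ 0.961900
step 3 [1.5y] swap r/2=733/28710: DF=(1 − 733/28710·(0.982400+0.961900))/(1+733/28710) = 9267/10000 ≈ 0.926700
step 4 [2y] swap r/2=169/7573: DF=(1 − 169/7573·(0.982400+0.961900+0.926700))/(1+169/7573) = 1831/2000 ≈ 0.915500

1 1/2 614/625
2 1 9619/10000
3 3/2 9267/10000
4 2 1831/2000
f(1y,2y) = ((9619/10000)/(1831/2000) − 1)/(1) = 464/9155 ≈ 5.0683%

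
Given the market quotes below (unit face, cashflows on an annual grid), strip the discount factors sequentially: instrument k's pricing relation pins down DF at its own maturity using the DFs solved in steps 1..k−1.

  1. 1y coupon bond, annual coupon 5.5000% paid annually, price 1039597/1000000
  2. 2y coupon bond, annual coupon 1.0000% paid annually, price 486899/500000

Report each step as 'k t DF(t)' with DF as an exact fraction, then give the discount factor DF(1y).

1 1 4927/5000
2 2 1193/1250
DF(1y) = 4927/5000 ≈ 0.985400

step 1 [1y] bond c/1=11/200: DF=(1039597/1000000 − 11/200·(0))/(1+11/200) = 4927/5000 ≈ 0.985400
step 2 [2y] bond c/1=1/100: DF=(486899/500000 − 1/100·(0.985400))/(1+1/100) = 1193/1250 ≈ 0.954400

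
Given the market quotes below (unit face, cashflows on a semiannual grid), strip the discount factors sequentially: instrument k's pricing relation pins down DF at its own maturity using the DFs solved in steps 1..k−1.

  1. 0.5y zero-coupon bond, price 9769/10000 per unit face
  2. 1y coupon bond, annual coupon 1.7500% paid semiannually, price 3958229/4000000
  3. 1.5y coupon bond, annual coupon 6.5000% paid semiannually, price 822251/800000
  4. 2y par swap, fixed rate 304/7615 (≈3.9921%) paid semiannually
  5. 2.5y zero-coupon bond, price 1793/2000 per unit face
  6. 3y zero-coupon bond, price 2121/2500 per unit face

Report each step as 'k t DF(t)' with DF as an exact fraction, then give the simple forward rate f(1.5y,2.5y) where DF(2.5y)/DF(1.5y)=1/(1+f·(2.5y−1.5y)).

step 1 [0.5y] zero: DF = P = 9769/10000 ≈ 0.976900
step 2 [1y] bond c/2=7/800: DF=(3958229/4000000 − 7/800·(0.976900))/(1+7/800) = 389/400 ≈ 0.972500
step 3 [1.5y] bond c/2=13/400: DF=(822251/800000 − 13/400·(0.976900+0.972500))/(1+13/400) = 9341/10000 ≈ 0.934100
step 4 [2y] swap r/2=152/7615: DF=(1 − 152/7615·(0.976900+0.972500+0.934100))/(1+152/7615) = 231/250 ≈ 0.924000
step 5 [2.5y] zero: DF = P = 1793/2000 ≈ 0.896500
step 6 [3y] zero: DF = P = 2121/2500 ≈ 0.848400

1 1/2 9769/10000
2 1 389/400
3 3/2 9341/10000
4 2 231/250
5 5/2 1793/2000
6 3 2121/2500
f(1.5y,2.5y) = ((9341/10000)/(1793/2000) − 1)/(1) = 376/8965 ≈ 4.1941%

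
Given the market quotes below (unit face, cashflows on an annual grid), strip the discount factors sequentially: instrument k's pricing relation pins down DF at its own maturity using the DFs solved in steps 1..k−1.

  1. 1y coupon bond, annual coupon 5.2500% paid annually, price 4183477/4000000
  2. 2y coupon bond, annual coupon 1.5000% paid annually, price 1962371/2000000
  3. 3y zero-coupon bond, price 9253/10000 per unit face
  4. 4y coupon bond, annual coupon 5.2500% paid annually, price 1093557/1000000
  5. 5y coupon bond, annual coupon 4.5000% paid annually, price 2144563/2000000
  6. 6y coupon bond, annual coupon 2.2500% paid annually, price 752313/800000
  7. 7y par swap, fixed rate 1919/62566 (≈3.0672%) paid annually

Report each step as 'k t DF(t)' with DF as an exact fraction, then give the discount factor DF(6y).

step 1 [1y] bond c/1=21/400: DF=(4183477/4000000 − 21/400·(0))/(1+21/400) = 9937/10000 ≈ 0.993700
step 2 [2y] bond c/1=3/200: DF=(1962371/2000000 − 3/200·(0.993700))/(1+3/200) = 119/125 ≈ 0.952000
step 3 [3y] zero: DF = P = 9253/10000 ≈ 0.925300
step 4 [4y] bond c/1=21/400: DF=(1093557/1000000 − 21/400·(0.993700+0.952000+0.925300))/(1+21/400) = 4479/5000 ≈ 0.895800
step 5 [5y] bond c/1=9/200: DF=(2144563/2000000 − 9/200·(0.993700+0.952000+0.925300+0.895800))/(1+9/200) = 8639/10000 ≈ 0.863900
step 6 [6y] bond c/1=9/400: DF=(752313/800000 − 9/400·(0.993700+0.952000+0.925300+0.895800+0.863900))/(1+9/400) = 4089/5000 ≈ 0.817800
step 7 [7y] swap r/1=1919/62566: DF=(1 − 1919/62566·(0.993700+0.952000+0.925300+0.895800+0.863900+0.817800))/(1+1919/62566) = 8081/10000 ≈ 0.808100

1 1 9937/10000
2 2 119/125
3 3 9253/10000
4 4 4479/5000
5 5 8639/10000
6 6 4089/5000
7 7 8081/10000
DF(6y) = 4089/5000 ≈ 0.817800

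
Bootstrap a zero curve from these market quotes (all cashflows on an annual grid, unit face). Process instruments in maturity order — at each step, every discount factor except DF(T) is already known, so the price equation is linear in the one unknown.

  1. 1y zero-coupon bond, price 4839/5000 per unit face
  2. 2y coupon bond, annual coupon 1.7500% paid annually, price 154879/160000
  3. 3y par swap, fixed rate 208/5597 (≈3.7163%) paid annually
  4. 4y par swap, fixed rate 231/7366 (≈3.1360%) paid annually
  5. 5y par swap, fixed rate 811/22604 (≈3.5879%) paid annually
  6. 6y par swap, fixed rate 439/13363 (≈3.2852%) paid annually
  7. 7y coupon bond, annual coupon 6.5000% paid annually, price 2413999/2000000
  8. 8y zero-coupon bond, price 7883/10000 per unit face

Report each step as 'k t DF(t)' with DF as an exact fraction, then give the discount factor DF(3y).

step 1 [1y] zero: DF = P = 4839/5000 ≈ 0.967800
step 2 [2y] bond c/1=7/400: DF=(154879/160000 − 7/400·(0.967800))/(1+7/400) = 9347/10000 ≈ 0.934700
step 3 [3y] swap r/1=208/5597: DF=(1 − 208/5597·(0.967800+0.934700))/(1+208/5597) = 112/125 ≈ 0.896000
step 4 [4y] swap r/1=231/7366: DF=(1 − 231/7366·(0.967800+0.934700+0.896000))/(1+231/7366) = 1769/2000 ≈ 0.884500
step 5 [5y] swap r/1=811/22604: DF=(1 − 811/22604·(0.967800+0.934700+0.896000+0.884500))/(1+811/22604) = 4189/5000 ≈ 0.837800
step 6 [6y] swap r/1=439/13363: DF=(1 − 439/13363·(0.967800+0.934700+0.896000+0.884500+0.837800))/(1+439/13363) = 2061/2500 ≈ 0.824400
step 7 [7y] bond c/1=13/200: DF=(2413999/2000000 − 13/200·(0.967800+0.934700+0.896000+0.884500+0.837800+0.824400))/(1+13/200) = 8071/10000 ≈ 0.807100
step 8 [8y] zero: DF = P = 7883/10000 ≈ 0.788300

1 1 4839/5000
2 2 9347/10000
3 3 112/125
4 4 1769/2000
5 5 4189/5000
6 6 2061/2500
7 7 8071/10000
8 8 7883/10000
DF(3y) = 112/125 ≈ 0.896000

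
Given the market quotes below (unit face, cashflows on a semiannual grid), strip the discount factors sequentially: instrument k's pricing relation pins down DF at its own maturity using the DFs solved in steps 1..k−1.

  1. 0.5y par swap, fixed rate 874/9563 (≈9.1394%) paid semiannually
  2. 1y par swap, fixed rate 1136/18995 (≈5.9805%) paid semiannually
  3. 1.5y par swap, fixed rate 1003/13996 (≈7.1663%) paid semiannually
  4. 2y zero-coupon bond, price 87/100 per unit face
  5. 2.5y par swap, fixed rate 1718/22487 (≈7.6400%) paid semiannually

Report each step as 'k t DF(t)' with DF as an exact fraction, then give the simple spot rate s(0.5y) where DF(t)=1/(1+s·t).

step 1 [0.5y] swap r/2=437/9563: DF=(1 − 437/9563·(0))/(1+437/9563) = 9563/10000 ≈ 0.956300
step 2 [1y] swap r/2=568/18995: DF=(1 − 568/18995·(0.956300))/(1+568/18995) = 1179/1250 ≈ 0.943200
step 3 [1.5y] swap r/2=1003/27992: DF=(1 − 1003/27992·(0.956300+0.943200))/(1+1003/27992) = 8997/10000 ≈ 0.899700
step 4 [2y] zero: DF = P = 87/100 ≈ 0.870000
step 5 [2.5y] swap r/2=859/22487: DF=(1 − 859/22487·(0.956300+0.943200+0.899700+0.870000))/(1+859/22487) = 4141/5000 ≈ 0.828200

1 1/2 9563/10000
2 1 1179/1250
3 3/2 8997/10000
4 2 87/100
5 5/2 4141/5000
s(0.5y) = (1/(9563/10000) − 1)/(1/2) = 874/9563 ≈ 9.1394%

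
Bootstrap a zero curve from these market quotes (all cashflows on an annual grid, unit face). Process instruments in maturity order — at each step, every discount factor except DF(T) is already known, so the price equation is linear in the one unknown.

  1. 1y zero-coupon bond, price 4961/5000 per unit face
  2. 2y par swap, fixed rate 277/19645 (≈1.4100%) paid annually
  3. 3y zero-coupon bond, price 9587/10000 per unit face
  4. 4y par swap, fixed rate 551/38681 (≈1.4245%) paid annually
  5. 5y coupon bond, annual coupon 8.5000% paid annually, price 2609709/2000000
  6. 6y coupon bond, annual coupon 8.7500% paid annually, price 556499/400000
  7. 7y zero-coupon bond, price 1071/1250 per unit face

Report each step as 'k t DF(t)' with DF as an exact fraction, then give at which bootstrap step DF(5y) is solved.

1 1 4961/5000
2 2 9723/10000
3 3 9587/10000
4 4 9449/10000
5 5 2249/2500
6 6 8957/10000
7 7 1071/1250
DF(5y) is solved at step 5

step 1 [1y] zero: DF = P = 4961/5000 ≈ 0.992200
step 2 [2y] swap r/1=277/19645: DF=(1 − 277/19645·(0.992200))/(1+277/19645) = 9723/10000 ≈ 0.972300
step 3 [3y] zero: DF = P = 9587/10000 ≈ 0.958700
step 4 [4y] swap r/1=551/38681: DF=(1 − 551/38681·(0.992200+0.972300+0.958700))/(1+551/38681) = 9449/10000 ≈ 0.944900
step 5 [5y] bond c/1=17/200: DF=(2609709/2000000 − 17/200·(0.992200+0.972300+0.958700+0.944900))/(1+17/200) = 2249/2500 ≈ 0.899600
step 6 [6y] bond c/1=7/80: DF=(556499/400000 − 7/80·(0.992200+0.972300+0.958700+0.944900+0.899600))/(1+7/80) = 8957/10000 ≈ 0.895700
step 7 [7y] zero: DF = P = 1071/1250 ≈ 0.856800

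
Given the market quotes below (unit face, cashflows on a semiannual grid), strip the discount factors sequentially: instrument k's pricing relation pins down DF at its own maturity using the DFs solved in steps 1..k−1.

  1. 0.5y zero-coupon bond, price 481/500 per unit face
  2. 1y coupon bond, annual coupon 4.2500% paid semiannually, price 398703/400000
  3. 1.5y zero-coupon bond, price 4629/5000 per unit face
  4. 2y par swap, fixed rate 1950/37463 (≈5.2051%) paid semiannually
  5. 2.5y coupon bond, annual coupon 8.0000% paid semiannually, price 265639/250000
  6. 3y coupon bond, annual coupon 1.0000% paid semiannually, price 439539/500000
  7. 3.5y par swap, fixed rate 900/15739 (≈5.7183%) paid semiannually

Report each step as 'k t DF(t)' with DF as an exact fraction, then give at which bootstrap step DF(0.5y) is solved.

1 1/2 481/500
2 1 239/250
3 3/2 4629/5000
4 2 361/400
5 5/2 1097/1250
6 3 8517/10000
7 7/2 41/50
DF(0.5y) is solved at step 1

step 1 [0.5y] zero: DF = P = 481/500 ≈ 0.962000
step 2 [1y] bond c/2=17/800: DF=(398703/400000 − 17/800·(0.962000))/(1+17/800) = 239/250 ≈ 0.956000
step 3 [1.5y] zero: DF = P = 4629/5000 ≈ 0.925800
step 4 [2y] swap r/2=975/37463: DF=(1 − 975/37463·(0.962000+0.956000+0.925800))/(1+975/37463) = 361/400 ≈ 0.902500
step 5 [2.5y] bond c/2=1/25: DF=(265639/250000 − 1/25·(0.962000+0.956000+0.925800+0.902500))/(1+1/25) = 1097/1250 ≈ 0.877600
step 6 [3y] bond c/2=1/200: DF=(439539/500000 − 1/200·(0.962000+0.956000+0.925800+0.902500+0.877600))/(1+1/200) = 8517/10000 ≈ 0.851700
step 7 [3.5y] swap r/2=450/15739: DF=(1 − 450/15739·(0.962000+0.956000+0.925800+0.902500+0.877600+0.851700))/(1+450/15739) = 41/50 ≈ 0.820000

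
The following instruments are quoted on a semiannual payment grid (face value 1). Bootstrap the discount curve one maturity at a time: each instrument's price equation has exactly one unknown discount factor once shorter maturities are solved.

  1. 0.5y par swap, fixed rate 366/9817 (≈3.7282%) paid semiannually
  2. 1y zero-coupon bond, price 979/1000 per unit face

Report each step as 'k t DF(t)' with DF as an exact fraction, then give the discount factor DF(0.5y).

1 1/2 9817/10000
2 1 979/1000
DF(0.5y) = 9817/10000 ≈ 0.981700

step 1 [0.5y] swap r/2=183/9817: DF=(1 − 183/9817·(0))/(1+183/9817) = 9817/10000 ≈ 0.981700
step 2 [1y] zero: DF = P = 979/1000 ≈ 0.979000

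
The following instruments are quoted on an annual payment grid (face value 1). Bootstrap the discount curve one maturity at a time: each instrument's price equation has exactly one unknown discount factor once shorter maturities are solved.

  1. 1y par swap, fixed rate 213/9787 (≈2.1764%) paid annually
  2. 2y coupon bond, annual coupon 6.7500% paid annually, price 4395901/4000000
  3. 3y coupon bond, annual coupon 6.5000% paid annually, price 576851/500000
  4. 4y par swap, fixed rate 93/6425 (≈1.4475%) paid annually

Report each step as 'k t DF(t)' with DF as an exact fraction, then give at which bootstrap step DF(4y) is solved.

1 1 9787/10000
2 2 2419/2500
3 3 1929/2000
4 4 4721/5000
DF(4y) is solved at step 4

step 1 [1y] swap r/1=213/9787: DF=(1 − 213/9787·(0))/(1+213/9787) = 9787/10000 ≈ 0.978700
step 2 [2y] bond c/1=27/400: DF=(4395901/4000000 − 27/400·(0.978700))/(1+27/400) = 2419/2500 ≈ 0.967600
step 3 [3y] bond c/1=13/200: DF=(576851/500000 − 13/200·(0.978700+0.967600))/(1+13/200) = 1929/2000 ≈ 0.964500
step 4 [4y] swap r/1=93/6425: DF=(1 − 93/6425·(0.978700+0.967600+0.964500))/(1+93/6425) = 4721/5000 ≈ 0.944200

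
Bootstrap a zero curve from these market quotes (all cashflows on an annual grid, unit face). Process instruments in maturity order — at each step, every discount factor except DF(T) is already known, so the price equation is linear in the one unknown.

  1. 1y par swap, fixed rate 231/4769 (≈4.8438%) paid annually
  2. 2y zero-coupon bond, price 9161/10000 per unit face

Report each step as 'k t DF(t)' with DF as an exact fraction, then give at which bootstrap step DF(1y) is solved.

step 1 [1y] swap r/1=231/4769: DF=(1 − 231/4769·(0))/(1+231/4769) = 4769/5000 ≈ 0.953800
step 2 [2y] zero: DF = P = 9161/10000 ≈ 0.916100

1 1 4769/5000
2 2 9161/10000
DF(1y) is solved at step 1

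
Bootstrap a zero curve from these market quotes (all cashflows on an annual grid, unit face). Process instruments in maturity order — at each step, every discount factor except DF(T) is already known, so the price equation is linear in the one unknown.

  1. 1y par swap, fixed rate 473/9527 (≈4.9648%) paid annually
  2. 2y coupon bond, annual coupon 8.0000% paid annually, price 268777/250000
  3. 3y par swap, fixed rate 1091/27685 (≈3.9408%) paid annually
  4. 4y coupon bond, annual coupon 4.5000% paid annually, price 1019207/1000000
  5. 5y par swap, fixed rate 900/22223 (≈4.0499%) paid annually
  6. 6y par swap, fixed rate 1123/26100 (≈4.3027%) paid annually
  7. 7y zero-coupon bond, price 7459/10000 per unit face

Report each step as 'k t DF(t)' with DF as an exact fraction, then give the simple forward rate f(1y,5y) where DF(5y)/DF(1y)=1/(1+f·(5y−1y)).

1 1 9527/10000
2 2 9249/10000
3 3 8909/10000
4 4 8561/10000
5 5 41/50
6 6 3877/5000
7 7 7459/10000
f(1y,5y) = ((9527/10000)/(41/50) − 1)/(4) = 1327/32800 ≈ 4.0457%

step 1 [1y] swap r/1=473/9527: DF=(1 − 473/9527·(0))/(1+473/9527) = 9527/10000 ≈ 0.952700
step 2 [2y] bond c/1=2/25: DF=(268777/250000 − 2/25·(0.952700))/(1+2/25) = 9249/10000 ≈ 0.924900
step 3 [3y] swap r/1=1091/27685: DF=(1 − 1091/27685·(0.952700+0.924900))/(1+1091/27685) = 8909/10000 ≈ 0.890900
step 4 [4y] bond c/1=9/200: DF=(1019207/1000000 − 9/200·(0.952700+0.924900+0.890900))/(1+9/200) = 8561/10000 ≈ 0.856100
step 5 [5y] swap r/1=900/22223: DF=(1 − 900/22223·(0.952700+0.924900+0.890900+0.856100))/(1+900/22223) = 41/50 ≈ 0.820000
step 6 [6y] swap r/1=1123/26100: DF=(1 − 1123/26100·(0.952700+0.924900+0.890900+0.856100+0.820000))/(1+1123/26100) = 3877/5000 ≈ 0.775400
step 7 [7y] zero: DF = P = 7459/10000 ≈ 0.745900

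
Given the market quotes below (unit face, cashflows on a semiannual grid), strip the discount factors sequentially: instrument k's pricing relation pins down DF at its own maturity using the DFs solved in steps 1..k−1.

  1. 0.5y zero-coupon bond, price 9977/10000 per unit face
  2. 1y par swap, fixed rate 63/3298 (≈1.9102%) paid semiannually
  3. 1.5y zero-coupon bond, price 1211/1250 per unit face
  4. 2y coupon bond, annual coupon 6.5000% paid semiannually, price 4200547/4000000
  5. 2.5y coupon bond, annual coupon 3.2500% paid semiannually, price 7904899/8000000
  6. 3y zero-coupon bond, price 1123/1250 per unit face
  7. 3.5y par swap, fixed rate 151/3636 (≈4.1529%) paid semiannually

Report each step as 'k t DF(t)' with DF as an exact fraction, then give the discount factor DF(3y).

step 1 [0.5y] zero: DF = P = 9977/10000 ≈ 0.997700
step 2 [1y] swap r/2=63/6596: DF=(1 − 63/6596·(0.997700))/(1+63/6596) = 9811/10000 ≈ 0.981100
step 3 [1.5y] zero: DF = P = 1211/1250 ≈ 0.968800
step 4 [2y] bond c/2=13/400: DF=(4200547/4000000 − 13/400·(0.997700+0.981100+0.968800))/(1+13/400) = 9243/10000 ≈ 0.924300
step 5 [2.5y] bond c/2=13/800: DF=(7904899/8000000 − 13/800·(0.997700+0.981100+0.968800+0.924300))/(1+13/800) = 569/625 ≈ 0.910400
step 6 [3y] zero: DF = P = 1123/1250 ≈ 0.898400
step 7 [3.5y] swap r/2=151/7272: DF=(1 − 151/7272·(0.997700+0.981100+0.968800+0.924300+0.910400+0.898400))/(1+151/7272) = 8641/10000 ≈ 0.864100

1 1/2 9977/10000
2 1 9811/10000
3 3/2 1211/1250
4 2 9243/10000
5 5/2 569/625
6 3 1123/1250
7 7/2 8641/10000
DF(3y) = 1123/1250 ≈ 0.898400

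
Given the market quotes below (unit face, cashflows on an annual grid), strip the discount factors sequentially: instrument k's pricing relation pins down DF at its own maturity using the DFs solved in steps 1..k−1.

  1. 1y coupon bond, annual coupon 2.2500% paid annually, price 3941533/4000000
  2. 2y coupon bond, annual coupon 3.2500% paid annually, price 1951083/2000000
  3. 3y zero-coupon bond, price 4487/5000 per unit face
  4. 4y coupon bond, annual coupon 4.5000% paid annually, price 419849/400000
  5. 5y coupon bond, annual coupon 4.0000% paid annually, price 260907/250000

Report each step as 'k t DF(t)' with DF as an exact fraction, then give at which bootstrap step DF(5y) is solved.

1 1 9637/10000
2 2 1829/2000
3 3 4487/5000
4 4 8849/10000
5 5 8627/10000
DF(5y) is solved at step 5

step 1 [1y] bond c/1=9/400: DF=(3941533/4000000 − 9/400·(0))/(1+9/400) = 9637/10000 ≈ 0.963700
step 2 [2y] bond c/1=13/400: DF=(1951083/2000000 − 13/400·(0.963700))/(1+13/400) = 1829/2000 ≈ 0.914500
step 3 [3y] zero: DF = P = 4487/5000 ≈ 0.897400
step 4 [4y] bond c/1=9/200: DF=(419849/400000 − 9/200·(0.963700+0.914500+0.897400))/(1+9/200) = 8849/10000 ≈ 0.884900
step 5 [5y] bond c/1=1/25: DF=(260907/250000 − 1/25·(0.963700+0.914500+0.897400+0.884900))/(1+1/25) = 8627/10000 ≈ 0.862700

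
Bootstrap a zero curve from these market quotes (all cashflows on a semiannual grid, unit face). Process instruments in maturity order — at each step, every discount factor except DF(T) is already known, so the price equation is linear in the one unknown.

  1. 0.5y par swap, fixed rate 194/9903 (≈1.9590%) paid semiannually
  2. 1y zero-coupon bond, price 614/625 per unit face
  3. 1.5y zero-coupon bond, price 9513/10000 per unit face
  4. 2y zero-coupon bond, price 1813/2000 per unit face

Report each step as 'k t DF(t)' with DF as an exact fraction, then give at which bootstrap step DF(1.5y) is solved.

step 1 [0.5y] swap r/2=97/9903: DF=(1 − 97/9903·(0))/(1+97/9903) = 9903/10000 ≈ 0.990300
step 2 [1y] zero: DF = P = 614/625 ≈ 0.982400
step 3 [1.5y] zero: DF = P = 9513/10000 ≈ 0.951300
step 4 [2y] zero: DF = P = 1813/2000 ≈ 0.906500

1 1/2 9903/10000
2 1 614/625
3 3/2 9513/10000
4 2 1813/2000
DF(1.5y) is solved at step 3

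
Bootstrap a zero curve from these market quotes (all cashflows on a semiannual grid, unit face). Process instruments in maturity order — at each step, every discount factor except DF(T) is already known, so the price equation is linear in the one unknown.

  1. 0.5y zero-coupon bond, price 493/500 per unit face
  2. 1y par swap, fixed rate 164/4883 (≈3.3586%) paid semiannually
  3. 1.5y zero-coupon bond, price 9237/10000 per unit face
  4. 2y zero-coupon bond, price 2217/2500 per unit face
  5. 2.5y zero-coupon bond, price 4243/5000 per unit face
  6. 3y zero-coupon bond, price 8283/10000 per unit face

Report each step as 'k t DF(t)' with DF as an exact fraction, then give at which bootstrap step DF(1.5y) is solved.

1 1/2 493/500
2 1 1209/1250
3 3/2 9237/10000
4 2 2217/2500
5 5/2 4243/5000
6 3 8283/10000
DF(1.5y) is solved at step 3

step 1 [0.5y] zero: DF = P = 493/500 ≈ 0.986000
step 2 [1y] swap r/2=82/4883: DF=(1 − 82/4883·(0.986000))/(1+82/4883) = 1209/1250 ≈ 0.967200
step 3 [1.5y] zero: DF = P = 9237/10000 ≈ 0.923700
step 4 [2y] zero: DF = P = 2217/2500 ≈ 0.886800
step 5 [2.5y] zero: DF = P = 4243/5000 ≈ 0.848600
step 6 [3y] zero: DF = P = 8283/10000 ≈ 0.828300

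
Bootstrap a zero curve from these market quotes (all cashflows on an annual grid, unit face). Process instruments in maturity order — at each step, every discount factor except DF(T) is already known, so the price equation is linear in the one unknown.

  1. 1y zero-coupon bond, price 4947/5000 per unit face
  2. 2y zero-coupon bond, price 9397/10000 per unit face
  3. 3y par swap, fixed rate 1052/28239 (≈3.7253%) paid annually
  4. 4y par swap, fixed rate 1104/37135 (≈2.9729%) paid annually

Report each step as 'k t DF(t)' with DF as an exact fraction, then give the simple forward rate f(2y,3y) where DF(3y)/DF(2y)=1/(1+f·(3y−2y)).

1 1 4947/5000
2 2 9397/10000
3 3 2237/2500
4 4 556/625
f(2y,3y) = ((9397/10000)/(2237/2500) − 1)/(1) = 449/8948 ≈ 5.0179%

step 1 [1y] zero: DF = P = 4947/5000 ≈ 0.989400
step 2 [2y] zero: DF = P = 9397/10000 ≈ 0.939700
step 3 [3y] swap r/1=1052/28239: DF=(1 − 1052/28239·(0.989400+0.939700))/(1+1052/28239) = 2237/2500 ≈ 0.894800
step 4 [4y] swap r/1=1104/37135: DF=(1 − 1104/37135·(0.989400+0.939700+0.894800))/(1+1104/37135) = 556/625 ≈ 0.889600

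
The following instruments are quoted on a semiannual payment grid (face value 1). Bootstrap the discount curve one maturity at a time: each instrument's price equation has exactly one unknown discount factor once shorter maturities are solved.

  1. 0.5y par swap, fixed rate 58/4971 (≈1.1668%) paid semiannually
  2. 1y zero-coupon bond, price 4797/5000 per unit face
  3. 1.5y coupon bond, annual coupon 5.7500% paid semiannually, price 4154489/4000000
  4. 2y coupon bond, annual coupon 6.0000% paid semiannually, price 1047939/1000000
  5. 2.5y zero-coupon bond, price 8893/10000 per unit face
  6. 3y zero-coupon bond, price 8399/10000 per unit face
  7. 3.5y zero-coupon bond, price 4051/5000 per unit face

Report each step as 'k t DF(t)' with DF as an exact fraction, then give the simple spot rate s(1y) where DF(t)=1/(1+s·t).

step 1 [0.5y] swap r/2=29/4971: DF=(1 − 29/4971·(0))/(1+29/4971) = 4971/5000 ≈ 0.994200
step 2 [1y] zero: DF = P = 4797/5000 ≈ 0.959400
step 3 [1.5y] bond c/2=23/800: DF=(4154489/4000000 − 23/800·(0.994200+0.959400))/(1+23/800) = 191/200 ≈ 0.955000
step 4 [2y] bond c/2=3/100: DF=(1047939/1000000 − 3/100·(0.994200+0.959400+0.955000))/(1+3/100) = 9327/10000 ≈ 0.932700
step 5 [2.5y] zero: DF = P = 8893/10000 ≈ 0.889300
step 6 [3y] zero: DF = P = 8399/10000 ≈ 0.839900
step 7 [3.5y] zero: DF = P = 4051/5000 ≈ 0.810200

1 1/2 4971/5000
2 1 4797/5000
3 3/2 191/200
4 2 9327/10000
5 5/2 8893/10000
6 3 8399/10000
7 7/2 4051/5000
s(1y) = (1/(4797/5000) − 1)/(1) = 203/4797 ≈ 4.2318%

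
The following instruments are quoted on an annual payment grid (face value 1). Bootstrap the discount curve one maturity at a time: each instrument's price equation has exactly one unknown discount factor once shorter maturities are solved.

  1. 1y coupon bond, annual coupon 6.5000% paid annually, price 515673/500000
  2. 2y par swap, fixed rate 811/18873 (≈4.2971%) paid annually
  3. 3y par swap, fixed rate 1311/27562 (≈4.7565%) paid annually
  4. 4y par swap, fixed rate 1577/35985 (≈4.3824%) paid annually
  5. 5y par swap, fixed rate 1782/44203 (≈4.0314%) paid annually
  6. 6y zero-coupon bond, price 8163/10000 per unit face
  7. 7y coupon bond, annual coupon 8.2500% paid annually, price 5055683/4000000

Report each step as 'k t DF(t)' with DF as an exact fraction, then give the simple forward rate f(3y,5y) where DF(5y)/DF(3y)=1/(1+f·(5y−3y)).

1 1 2421/2500
2 2 9189/10000
3 3 8689/10000
4 4 8423/10000
5 5 4109/5000
6 6 8163/10000
7 7 1537/2000
f(3y,5y) = ((8689/10000)/(4109/5000) − 1)/(2) = 471/16436 ≈ 2.8657%

step 1 [1y] bond c/1=13/200: DF=(515673/500000 − 13/200·(0))/(1+13/200) = 2421/2500 ≈ 0.968400
step 2 [2y] swap r/1=811/18873: DF=(1 − 811/18873·(0.968400))/(1+811/18873) = 9189/10000 ≈ 0.918900
step 3 [3y] swap r/1=1311/27562: DF=(1 − 1311/27562·(0.968400+0.918900))/(1+1311/27562) = 8689/10000 ≈ 0.868900
step 4 [4y] swap r/1=1577/35985: DF=(1 − 1577/35985·(0.968400+0.918900+0.868900))/(1+1577/35985) = 8423/10000 ≈ 0.842300
step 5 [5y] swap r/1=1782/44203: DF=(1 − 1782/44203·(0.968400+0.918900+0.868900+0.842300))/(1+1782/44203) = 4109/5000 ≈ 0.821800
step 6 [6y] zero: DF = P = 8163/10000 ≈ 0.816300
step 7 [7y] bond c/1=33/400: DF=(5055683/4000000 − 33/400·(0.968400+0.918900+0.868900+0.842300+0.821800+0.816300))/(1+33/400) = 1537/2000 ≈ 0.768500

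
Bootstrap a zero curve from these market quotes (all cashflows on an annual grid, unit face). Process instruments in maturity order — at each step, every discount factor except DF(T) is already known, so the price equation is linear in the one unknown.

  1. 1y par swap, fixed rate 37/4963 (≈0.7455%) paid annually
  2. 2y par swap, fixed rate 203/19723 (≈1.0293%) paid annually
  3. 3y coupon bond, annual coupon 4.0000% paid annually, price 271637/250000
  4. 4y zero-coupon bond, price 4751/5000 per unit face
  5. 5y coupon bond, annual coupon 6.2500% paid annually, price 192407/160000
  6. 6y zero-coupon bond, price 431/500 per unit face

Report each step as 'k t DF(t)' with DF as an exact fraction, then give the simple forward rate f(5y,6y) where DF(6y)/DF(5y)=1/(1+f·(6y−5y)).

1 1 4963/5000
2 2 9797/10000
3 3 9689/10000
4 4 4751/5000
5 5 9029/10000
6 6 431/500
f(5y,6y) = ((9029/10000)/(431/500) − 1)/(1) = 409/8620 ≈ 4.7448%

step 1 [1y] swap r/1=37/4963: DF=(1 − 37/4963·(0))/(1+37/4963) = 4963/5000 ≈ 0.992600
step 2 [2y] swap r/1=203/19723: DF=(1 − 203/19723·(0.992600))/(1+203/19723) = 9797/10000 ≈ 0.979700
step 3 [3y] bond c/1=1/25: DF=(271637/250000 − 1/25·(0.992600+0.979700))/(1+1/25) = 9689/10000 ≈ 0.968900
step 4 [4y] zero: DF = P = 4751/5000 ≈ 0.950200
step 5 [5y] bond c/1=1/16: DF=(192407/160000 − 1/16·(0.992600+0.979700+0.968900+0.950200))/(1+1/16) = 9029/10000 ≈ 0.902900
step 6 [6y] zero: DF = P = 431/500 ≈ 0.862000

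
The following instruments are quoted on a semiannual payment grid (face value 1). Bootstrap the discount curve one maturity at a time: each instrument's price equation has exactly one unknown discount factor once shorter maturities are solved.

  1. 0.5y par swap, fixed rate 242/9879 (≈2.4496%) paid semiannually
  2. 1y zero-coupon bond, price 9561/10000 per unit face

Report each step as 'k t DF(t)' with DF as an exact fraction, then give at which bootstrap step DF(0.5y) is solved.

step 1 [0.5y] swap r/2=121/9879: DF=(1 − 121/9879·(0))/(1+121/9879) = 9879/10000 ≈ 0.987900
step 2 [1y] zero: DF = P = 9561/10000 ≈ 0.956100

1 1/2 9879/10000
2 1 9561/10000
DF(0.5y) is solved at step 1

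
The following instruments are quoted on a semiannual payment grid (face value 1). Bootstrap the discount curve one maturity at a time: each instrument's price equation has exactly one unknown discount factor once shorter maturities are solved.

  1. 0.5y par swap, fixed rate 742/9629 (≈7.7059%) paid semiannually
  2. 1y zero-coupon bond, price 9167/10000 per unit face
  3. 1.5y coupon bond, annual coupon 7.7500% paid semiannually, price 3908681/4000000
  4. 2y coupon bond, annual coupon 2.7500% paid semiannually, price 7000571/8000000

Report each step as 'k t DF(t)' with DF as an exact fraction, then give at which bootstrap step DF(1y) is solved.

step 1 [0.5y] swap r/2=371/9629: DF=(1 − 371/9629·(0))/(1+371/9629) = 9629/10000 ≈ 0.962900
step 2 [1y] zero: DF = P = 9167/10000 ≈ 0.916700
step 3 [1.5y] bond c/2=31/800: DF=(3908681/4000000 − 31/800·(0.962900+0.916700))/(1+31/800) = 4353/5000 ≈ 0.870600
step 4 [2y] bond c/2=11/800: DF=(7000571/8000000 − 11/800·(0.962900+0.916700+0.870600))/(1+11/800) = 8259/10000 ≈ 0.825900

1 1/2 9629/10000
2 1 9167/10000
3 3/2 4353/5000
4 2 8259/10000
DF(1y) is solved at step 2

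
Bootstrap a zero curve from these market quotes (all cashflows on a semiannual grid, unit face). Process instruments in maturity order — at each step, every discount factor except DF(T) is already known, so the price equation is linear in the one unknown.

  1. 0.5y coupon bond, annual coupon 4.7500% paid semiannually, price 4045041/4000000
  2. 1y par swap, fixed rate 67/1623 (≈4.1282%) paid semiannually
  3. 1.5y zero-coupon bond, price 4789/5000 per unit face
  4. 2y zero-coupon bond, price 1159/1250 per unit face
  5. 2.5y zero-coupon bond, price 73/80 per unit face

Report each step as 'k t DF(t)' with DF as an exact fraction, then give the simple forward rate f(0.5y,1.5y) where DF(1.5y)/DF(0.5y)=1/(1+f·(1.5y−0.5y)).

step 1 [0.5y] bond c/2=19/800: DF=(4045041/4000000 − 19/800·(0))/(1+19/800) = 4939/5000 ≈ 0.987800
step 2 [1y] swap r/2=67/3246: DF=(1 − 67/3246·(0.987800))/(1+67/3246) = 4799/5000 ≈ 0.959800
step 3 [1.5y] zero: DF = P = 4789/5000 ≈ 0.957800
step 4 [2y] zero: DF = P = 1159/1250 ≈ 0.927200
step 5 [2.5y] zero: DF = P = 73/80 ≈ 0.912500

1 1/2 4939/5000
2 1 4799/5000
3 3/2 4789/5000
4 2 1159/1250
5 5/2 73/80
f(0.5y,1.5y) = ((4939/5000)/(4789/5000) − 1)/(1) = 150/4789 ≈ 3.1322%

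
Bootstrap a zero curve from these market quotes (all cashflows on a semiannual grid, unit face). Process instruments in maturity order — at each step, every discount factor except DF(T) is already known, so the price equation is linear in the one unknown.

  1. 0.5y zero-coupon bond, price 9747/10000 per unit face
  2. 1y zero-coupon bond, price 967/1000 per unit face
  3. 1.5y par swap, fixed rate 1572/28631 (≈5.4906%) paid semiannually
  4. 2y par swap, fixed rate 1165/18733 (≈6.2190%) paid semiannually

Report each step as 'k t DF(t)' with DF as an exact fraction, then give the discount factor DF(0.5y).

step 1 [0.5y] zero: DF = P = 9747/10000 ≈ 0.974700
step 2 [1y] zero: DF = P = 967/1000 ≈ 0.967000
step 3 [1.5y] swap r/2=786/28631: DF=(1 − 786/28631·(0.974700+0.967000))/(1+786/28631) = 4607/5000 ≈ 0.921400
step 4 [2y] swap r/2=1165/37466: DF=(1 − 1165/37466·(0.974700+0.967000+0.921400))/(1+1165/37466) = 1767/2000 ≈ 0.883500

1 1/2 9747/10000
2 1 967/1000
3 3/2 4607/5000
4 2 1767/2000
DF(0.5y) = 9747/10000 ≈ 0.974700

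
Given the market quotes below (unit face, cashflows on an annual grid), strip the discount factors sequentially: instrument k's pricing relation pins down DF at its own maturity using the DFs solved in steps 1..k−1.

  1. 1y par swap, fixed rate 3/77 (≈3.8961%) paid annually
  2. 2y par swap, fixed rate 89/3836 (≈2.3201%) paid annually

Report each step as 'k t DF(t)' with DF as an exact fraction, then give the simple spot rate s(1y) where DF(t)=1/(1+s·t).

1 1 77/80
2 2 1911/2000
s(1y) = (1/(77/80) − 1)/(1) = 3/77 ≈ 3.8961%

step 1 [1y] swap r/1=3/77: DF=(1 − 3/77·(0))/(1+3/77) = 77/80 ≈ 0.962500
step 2 [2y] swap r/1=89/3836: DF=(1 − 89/3836·(0.962500))/(1+89/3836) = 1911/2000 ≈ 0.955500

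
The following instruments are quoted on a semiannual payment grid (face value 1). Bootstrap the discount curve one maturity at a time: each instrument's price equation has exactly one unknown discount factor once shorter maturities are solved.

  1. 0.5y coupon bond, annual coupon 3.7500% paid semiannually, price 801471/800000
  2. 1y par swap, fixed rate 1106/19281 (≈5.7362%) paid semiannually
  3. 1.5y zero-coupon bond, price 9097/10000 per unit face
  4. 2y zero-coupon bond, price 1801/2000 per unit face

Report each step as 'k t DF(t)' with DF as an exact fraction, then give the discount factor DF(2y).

step 1 [0.5y] bond c/2=3/160: DF=(801471/800000 − 3/160·(0))/(1+3/160) = 4917/5000 ≈ 0.983400
step 2 [1y] swap r/2=553/19281: DF=(1 − 553/19281·(0.983400))/(1+553/19281) = 9447/10000 ≈ 0.944700
step 3 [1.5y] zero: DF = P = 9097/10000 ≈ 0.909700
step 4 [2y] zero: DF = P = 1801/2000 ≈ 0.900500

1 1/2 4917/5000
2 1 9447/10000
3 3/2 9097/10000
4 2 1801/2000
DF(2y) = 1801/2000 ≈ 0.900500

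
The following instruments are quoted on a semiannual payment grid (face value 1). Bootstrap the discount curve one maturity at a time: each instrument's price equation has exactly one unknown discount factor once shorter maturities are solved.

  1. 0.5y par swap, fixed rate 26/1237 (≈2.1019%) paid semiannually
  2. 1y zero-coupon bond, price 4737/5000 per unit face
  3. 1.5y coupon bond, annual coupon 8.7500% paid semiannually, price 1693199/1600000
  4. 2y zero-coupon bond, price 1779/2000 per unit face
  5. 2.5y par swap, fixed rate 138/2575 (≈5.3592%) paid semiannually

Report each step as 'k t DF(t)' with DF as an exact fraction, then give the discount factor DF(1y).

step 1 [0.5y] swap r/2=13/1237: DF=(1 − 13/1237·(0))/(1+13/1237) = 1237/1250 ≈ 0.989600
step 2 [1y] zero: DF = P = 4737/5000 ≈ 0.947400
step 3 [1.5y] bond c/2=7/160: DF=(1693199/1600000 − 7/160·(0.989600+0.947400))/(1+7/160) = 9327/10000 ≈ 0.932700
step 4 [2y] zero: DF = P = 1779/2000 ≈ 0.889500
step 5 [2.5y] swap r/2=69/2575: DF=(1 − 69/2575·(0.989600+0.947400+0.932700+0.889500))/(1+69/2575) = 4379/5000 ≈ 0.875800

1 1/2 1237/1250
2 1 4737/5000
3 3/2 9327/10000
4 2 1779/2000
5 5/2 4379/5000
DF(1y) = 4737/5000 ≈ 0.947400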